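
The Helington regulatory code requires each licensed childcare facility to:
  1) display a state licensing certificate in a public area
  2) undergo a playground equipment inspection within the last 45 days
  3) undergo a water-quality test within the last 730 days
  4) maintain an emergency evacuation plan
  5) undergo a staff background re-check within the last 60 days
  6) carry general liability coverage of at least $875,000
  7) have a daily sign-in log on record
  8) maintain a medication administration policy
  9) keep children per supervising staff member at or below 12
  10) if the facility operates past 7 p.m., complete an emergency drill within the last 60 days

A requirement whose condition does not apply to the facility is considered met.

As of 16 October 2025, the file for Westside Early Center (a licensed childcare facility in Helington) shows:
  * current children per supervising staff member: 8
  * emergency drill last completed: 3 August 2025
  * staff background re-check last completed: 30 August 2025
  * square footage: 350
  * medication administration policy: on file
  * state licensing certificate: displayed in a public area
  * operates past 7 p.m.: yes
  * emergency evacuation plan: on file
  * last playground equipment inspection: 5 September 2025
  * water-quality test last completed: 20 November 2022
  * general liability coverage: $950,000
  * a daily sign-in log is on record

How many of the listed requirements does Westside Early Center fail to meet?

1. state licensing certificate present → met
2. playground equipment inspection 41 days ago vs limit 45 → met
3. water-quality test 1061 days ago vs limit 730 → not met
4. emergency evacuation plan present → met
5. staff background re-check 47 days ago vs limit 60 → met
6. general liability coverage $950,000 ≥ $875,000 → met
7. daily sign-in log present → met
8. medication administration policy present → met
9. children per supervising staff member 8 ≤ 12 → met
10. condition 'operates past 7 p.m.' holds; emergency drill 74 days ago vs limit 60 → not met
Not met: 2 of 10

2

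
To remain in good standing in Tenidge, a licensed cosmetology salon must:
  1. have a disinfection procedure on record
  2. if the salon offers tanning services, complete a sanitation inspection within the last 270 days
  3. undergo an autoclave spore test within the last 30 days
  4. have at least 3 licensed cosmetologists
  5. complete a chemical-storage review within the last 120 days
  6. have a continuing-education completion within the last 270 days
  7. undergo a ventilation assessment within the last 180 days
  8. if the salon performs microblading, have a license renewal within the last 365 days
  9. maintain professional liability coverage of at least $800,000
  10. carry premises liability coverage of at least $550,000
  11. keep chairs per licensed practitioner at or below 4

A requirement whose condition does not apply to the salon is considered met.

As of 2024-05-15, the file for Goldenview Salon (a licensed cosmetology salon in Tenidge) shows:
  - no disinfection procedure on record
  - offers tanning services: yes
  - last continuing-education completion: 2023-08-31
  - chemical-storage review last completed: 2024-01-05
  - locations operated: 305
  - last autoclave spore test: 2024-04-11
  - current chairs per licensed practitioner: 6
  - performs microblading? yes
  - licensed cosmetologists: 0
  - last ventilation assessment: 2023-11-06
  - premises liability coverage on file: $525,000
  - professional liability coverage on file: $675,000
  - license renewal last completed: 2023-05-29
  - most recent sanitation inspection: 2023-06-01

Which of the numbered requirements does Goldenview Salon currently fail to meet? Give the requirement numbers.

1, 2, 3, 4, 5, 7, 9, 10, 11

1. disinfection procedure absent → not met
2. condition 'offers tanning services' holds; sanitation inspection 349 days ago vs limit 270 → not met
3. autoclave spore test 34 days ago vs limit 30 → not met
4. licensed cosmetologists 0 < 3 → not met
5. chemical-storage review 131 days ago vs limit 120 → not met
6. continuing-education completion 258 days ago vs limit 270 → met
7. ventilation assessment 191 days ago vs limit 180 → not met
8. condition 'performs microblading' holds; license renewal 352 days ago vs limit 365 → met
9. professional liability coverage $675,000 < $800,000 → not met
10. premises liability coverage $525,000 < $550,000 → not met
11. chairs per licensed practitioner 6 > 4 → not met
Not met: 1, 2, 3, 4, 5, 7, 9, 10, 11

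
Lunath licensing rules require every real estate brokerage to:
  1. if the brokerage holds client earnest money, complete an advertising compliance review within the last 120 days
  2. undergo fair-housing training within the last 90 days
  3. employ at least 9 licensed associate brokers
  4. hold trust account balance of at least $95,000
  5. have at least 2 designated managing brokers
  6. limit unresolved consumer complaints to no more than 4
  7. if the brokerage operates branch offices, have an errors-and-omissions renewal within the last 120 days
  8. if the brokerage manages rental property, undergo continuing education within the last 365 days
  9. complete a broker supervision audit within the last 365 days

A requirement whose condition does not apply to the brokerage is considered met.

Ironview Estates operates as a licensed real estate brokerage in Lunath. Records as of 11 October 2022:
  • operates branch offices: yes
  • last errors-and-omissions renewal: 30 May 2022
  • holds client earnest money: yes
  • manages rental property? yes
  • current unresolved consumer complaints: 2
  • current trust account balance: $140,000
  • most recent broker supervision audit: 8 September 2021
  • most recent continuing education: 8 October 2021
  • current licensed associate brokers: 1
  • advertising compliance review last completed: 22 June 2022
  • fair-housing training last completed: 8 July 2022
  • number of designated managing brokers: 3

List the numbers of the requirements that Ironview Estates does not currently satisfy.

2, 3, 7, 8, 9

1. condition 'holds client earnest money' holds; advertising compliance review 111 days ago vs limit 120 → met
2. fair-housing training 95 days ago vs limit 90 → not met
3. licensed associate brokers 1 < 9 → not met
4. trust account balance $140,000 ≥ $95,000 → met
5. designated managing brokers 3 ≥ 2 → met
6. unresolved consumer complaints 2 ≤ 4 → met
7. condition 'operates branch offices' holds; errors-and-omissions renewal 134 days ago vs limit 120 → not met
8. condition 'manages rental property' holds; continuing education 368 days ago vs limit 365 → not met
9. broker supervision audit 398 days ago vs limit 365 → not met
Not met: 2, 3, 7, 8, 9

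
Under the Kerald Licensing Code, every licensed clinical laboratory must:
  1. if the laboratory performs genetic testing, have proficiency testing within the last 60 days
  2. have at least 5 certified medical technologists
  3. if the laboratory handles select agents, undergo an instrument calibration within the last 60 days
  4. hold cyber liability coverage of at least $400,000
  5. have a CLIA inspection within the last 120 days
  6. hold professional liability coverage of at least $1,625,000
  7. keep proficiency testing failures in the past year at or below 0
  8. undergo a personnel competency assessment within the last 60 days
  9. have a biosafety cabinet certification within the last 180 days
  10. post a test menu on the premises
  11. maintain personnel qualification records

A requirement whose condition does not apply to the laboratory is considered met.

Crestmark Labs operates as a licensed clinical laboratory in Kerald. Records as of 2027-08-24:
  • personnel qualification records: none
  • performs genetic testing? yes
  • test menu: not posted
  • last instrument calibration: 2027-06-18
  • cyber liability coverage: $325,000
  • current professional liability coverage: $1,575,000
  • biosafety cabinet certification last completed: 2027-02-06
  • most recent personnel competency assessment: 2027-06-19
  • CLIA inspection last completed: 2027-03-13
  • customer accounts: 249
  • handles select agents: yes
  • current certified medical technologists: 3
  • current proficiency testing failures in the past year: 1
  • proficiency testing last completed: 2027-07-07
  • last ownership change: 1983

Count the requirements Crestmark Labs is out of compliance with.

10

1. condition 'performs genetic testing' holds; proficiency testing 48 days ago vs limit 60 → met
2. certified medical technologists 3 < 5 → not met
3. condition 'handles select agents' holds; instrument calibration 67 days ago vs limit 60 → not met
4. cyber liability coverage $325,000 < $400,000 → not met
5. CLIA inspection 164 days ago vs limit 120 → not met
6. professional liability coverage $1,575,000 < $1,625,000 → not met
7. proficiency testing failures in the past year 1 > 0 → not met
8. personnel competency assessment 66 days ago vs limit 60 → not met
9. biosafety cabinet certification 199 days ago vs limit 180 → not met
10. test menu absent → not met
11. personnel qualification records absent → not met
Not met: 10 of 11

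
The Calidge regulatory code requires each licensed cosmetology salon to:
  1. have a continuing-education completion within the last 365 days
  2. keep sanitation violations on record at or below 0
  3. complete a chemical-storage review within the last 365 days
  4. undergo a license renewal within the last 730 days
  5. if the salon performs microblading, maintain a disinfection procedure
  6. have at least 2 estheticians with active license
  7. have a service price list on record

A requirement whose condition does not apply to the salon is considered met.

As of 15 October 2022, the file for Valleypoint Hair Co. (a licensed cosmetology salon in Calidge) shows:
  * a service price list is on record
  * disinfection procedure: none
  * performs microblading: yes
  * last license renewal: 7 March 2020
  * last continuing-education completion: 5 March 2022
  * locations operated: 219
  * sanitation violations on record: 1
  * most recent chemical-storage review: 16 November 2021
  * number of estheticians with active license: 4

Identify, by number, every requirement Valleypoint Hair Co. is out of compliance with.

2, 4, 5

1. continuing-education completion 224 days ago vs limit 365 → met
2. sanitation violations on record 1 > 0 → not met
3. chemical-storage review 333 days ago vs limit 365 → met
4. license renewal 952 days ago vs limit 730 → not met
5. condition 'performs microblading' holds; disinfection procedure absent → not met
6. estheticians with active license 4 ≥ 2 → met
7. service price list present → met
Not met: 2, 4, 5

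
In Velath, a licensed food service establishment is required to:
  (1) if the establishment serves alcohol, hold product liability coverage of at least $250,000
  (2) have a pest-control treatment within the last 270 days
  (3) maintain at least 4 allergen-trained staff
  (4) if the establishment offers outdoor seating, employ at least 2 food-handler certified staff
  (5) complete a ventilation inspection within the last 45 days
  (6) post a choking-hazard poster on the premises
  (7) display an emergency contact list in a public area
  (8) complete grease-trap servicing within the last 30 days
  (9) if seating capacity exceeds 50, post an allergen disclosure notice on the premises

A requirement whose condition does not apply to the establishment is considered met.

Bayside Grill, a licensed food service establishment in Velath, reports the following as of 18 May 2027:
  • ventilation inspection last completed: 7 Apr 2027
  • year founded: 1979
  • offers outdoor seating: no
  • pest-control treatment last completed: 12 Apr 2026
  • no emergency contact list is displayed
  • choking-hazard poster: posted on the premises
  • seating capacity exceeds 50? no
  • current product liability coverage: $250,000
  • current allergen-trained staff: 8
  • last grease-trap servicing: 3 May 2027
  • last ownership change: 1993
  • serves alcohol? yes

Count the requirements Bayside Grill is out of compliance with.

1. condition 'serves alcohol' holds; product liability coverage $250,000 ≥ $250,000 → met
2. pest-control treatment 401 days ago vs limit 270 → not met
3. allergen-trained staff 8 ≥ 4 → met
4. condition 'offers outdoor seating' does not hold → requirement n/a → met
5. ventilation inspection 41 days ago vs limit 45 → met
6. choking-hazard poster present → met
7. emergency contact list absent → not met
8. grease-trap servicing 15 days ago vs limit 30 → met
9. condition 'seating capacity exceeds 50' does not hold → requirement n/a → met
Not met: 2 of 9

2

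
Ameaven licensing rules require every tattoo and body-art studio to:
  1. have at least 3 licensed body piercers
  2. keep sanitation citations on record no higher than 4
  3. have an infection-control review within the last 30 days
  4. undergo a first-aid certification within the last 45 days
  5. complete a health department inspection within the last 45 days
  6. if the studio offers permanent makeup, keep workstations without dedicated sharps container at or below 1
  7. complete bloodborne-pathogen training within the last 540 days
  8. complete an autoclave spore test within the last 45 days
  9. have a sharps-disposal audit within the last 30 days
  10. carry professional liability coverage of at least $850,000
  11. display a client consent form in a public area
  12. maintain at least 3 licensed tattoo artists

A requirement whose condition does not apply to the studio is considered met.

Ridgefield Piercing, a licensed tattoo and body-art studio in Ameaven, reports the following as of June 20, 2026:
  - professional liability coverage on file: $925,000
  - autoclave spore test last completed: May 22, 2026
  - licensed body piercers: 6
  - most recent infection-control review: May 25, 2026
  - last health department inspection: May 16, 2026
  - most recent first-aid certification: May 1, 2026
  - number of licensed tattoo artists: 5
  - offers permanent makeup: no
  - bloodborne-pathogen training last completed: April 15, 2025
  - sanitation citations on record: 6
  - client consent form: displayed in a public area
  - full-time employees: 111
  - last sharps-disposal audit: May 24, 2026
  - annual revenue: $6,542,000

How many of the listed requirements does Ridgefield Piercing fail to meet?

1. licensed body piercers 6 ≥ 3 → met
2. sanitation citations on record 6 > 4 → not met
3. infection-control review 26 days ago vs limit 30 → met
4. first-aid certification 50 days ago vs limit 45 → not met
5. health department inspection 35 days ago vs limit 45 → met
6. condition 'offers permanent makeup' does not hold → requirement n/a → met
7. bloodborne-pathogen training 431 days ago vs limit 540 → met
8. autoclave spore test 29 days ago vs limit 45 → met
9. sharps-disposal audit 27 days ago vs limit 30 → met
10. professional liability coverage $925,000 ≥ $850,000 → met
11. client consent form present → met
12. licensed tattoo artists 5 ≥ 3 → met
Not met: 2 of 12

2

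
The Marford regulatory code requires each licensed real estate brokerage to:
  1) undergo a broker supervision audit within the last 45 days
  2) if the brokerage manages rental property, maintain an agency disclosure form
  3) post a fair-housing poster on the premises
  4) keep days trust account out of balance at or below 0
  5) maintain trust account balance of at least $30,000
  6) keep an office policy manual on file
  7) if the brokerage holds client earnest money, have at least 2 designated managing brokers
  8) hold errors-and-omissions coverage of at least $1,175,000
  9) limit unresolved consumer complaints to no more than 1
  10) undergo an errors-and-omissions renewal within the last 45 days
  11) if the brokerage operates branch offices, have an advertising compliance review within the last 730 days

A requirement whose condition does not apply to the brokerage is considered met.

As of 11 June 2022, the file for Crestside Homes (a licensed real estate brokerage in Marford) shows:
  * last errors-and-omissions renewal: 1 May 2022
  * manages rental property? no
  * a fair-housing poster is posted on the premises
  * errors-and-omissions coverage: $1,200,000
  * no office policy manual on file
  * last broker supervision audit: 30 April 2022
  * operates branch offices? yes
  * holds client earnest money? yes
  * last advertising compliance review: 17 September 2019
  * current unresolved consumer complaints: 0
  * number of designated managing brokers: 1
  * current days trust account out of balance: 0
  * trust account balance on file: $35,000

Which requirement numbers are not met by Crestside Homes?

1. broker supervision audit 42 days ago vs limit 45 → met
2. condition 'manages rental property' does not hold → requirement n/a → met
3. fair-housing poster present → met
4. days trust account out of balance 0 ≤ 0 → met
5. trust account balance $35,000 ≥ $30,000 → met
6. office policy manual absent → not met
7. condition 'holds client earnest money' holds; designated managing brokers 1 < 2 → not met
8. errors-and-omissions coverage $1,200,000 ≥ $1,175,000 → met
9. unresolved consumer complaints 0 ≤ 1 → met
10. errors-and-omissions renewal 41 days ago vs limit 45 → met
11. condition 'operates branch offices' holds; advertising compliance review 998 days ago vs limit 730 → not met
Not met: 6, 7, 11

6, 7, 11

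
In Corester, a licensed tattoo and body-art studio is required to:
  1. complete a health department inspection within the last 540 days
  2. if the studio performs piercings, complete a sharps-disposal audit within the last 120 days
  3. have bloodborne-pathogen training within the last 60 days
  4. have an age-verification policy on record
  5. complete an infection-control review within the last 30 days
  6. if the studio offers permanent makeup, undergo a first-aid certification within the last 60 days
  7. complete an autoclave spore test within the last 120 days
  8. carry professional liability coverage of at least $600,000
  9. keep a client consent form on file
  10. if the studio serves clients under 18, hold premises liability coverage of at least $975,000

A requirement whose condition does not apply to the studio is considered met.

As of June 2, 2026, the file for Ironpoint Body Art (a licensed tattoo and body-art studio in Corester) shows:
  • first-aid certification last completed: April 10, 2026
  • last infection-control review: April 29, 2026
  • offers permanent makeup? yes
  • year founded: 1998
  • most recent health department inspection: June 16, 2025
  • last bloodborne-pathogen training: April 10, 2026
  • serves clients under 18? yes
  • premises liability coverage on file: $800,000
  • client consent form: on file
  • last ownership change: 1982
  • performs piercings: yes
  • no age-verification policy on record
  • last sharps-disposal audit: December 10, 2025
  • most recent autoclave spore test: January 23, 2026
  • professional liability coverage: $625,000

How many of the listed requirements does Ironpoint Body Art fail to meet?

1. health department inspection 351 days ago vs limit 540 → met
2. condition 'performs piercings' holds; sharps-disposal audit 174 days ago vs limit 120 → not met
3. bloodborne-pathogen training 53 days ago vs limit 60 → met
4. age-verification policy absent → not met
5. infection-control review 34 days ago vs limit 30 → not met
6. condition 'offers permanent makeup' holds; first-aid certification 53 days ago vs limit 60 → met
7. autoclave spore test 130 days ago vs limit 120 → not met
8. professional liability coverage $625,000 ≥ $600,000 → met
9. client consent form present → met
10. condition 'serves clients under 18' holds; premises liability coverage $800,000 < $975,000 → not met
Not met: 5 of 10

5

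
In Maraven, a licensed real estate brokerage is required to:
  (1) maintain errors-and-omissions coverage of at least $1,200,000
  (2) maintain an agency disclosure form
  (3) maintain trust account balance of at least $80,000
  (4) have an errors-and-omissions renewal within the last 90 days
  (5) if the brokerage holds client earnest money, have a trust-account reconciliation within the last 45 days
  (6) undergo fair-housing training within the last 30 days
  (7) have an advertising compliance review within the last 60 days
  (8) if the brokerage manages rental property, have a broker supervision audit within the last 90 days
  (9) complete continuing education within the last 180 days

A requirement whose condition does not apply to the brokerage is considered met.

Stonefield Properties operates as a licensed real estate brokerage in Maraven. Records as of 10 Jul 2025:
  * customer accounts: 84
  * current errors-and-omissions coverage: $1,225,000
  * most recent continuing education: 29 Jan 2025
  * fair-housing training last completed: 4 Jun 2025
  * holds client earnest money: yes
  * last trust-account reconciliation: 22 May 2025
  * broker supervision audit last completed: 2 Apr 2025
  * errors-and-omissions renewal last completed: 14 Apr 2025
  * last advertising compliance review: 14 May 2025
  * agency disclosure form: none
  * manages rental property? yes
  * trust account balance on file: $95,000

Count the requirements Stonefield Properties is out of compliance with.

4

1. errors-and-omissions coverage $1,225,000 ≥ $1,200,000 → met
2. agency disclosure form absent → not met
3. trust account balance $95,000 ≥ $80,000 → met
4. errors-and-omissions renewal 87 days ago vs limit 90 → met
5. condition 'holds client earnest money' holds; trust-account reconciliation 49 days ago vs limit 45 → not met
6. fair-housing training 36 days ago vs limit 30 → not met
7. advertising compliance review 57 days ago vs limit 60 → met
8. condition 'manages rental property' holds; broker supervision audit 99 days ago vs limit 90 → not met
9. continuing education 162 days ago vs limit 180 → met
Not met: 4 of 9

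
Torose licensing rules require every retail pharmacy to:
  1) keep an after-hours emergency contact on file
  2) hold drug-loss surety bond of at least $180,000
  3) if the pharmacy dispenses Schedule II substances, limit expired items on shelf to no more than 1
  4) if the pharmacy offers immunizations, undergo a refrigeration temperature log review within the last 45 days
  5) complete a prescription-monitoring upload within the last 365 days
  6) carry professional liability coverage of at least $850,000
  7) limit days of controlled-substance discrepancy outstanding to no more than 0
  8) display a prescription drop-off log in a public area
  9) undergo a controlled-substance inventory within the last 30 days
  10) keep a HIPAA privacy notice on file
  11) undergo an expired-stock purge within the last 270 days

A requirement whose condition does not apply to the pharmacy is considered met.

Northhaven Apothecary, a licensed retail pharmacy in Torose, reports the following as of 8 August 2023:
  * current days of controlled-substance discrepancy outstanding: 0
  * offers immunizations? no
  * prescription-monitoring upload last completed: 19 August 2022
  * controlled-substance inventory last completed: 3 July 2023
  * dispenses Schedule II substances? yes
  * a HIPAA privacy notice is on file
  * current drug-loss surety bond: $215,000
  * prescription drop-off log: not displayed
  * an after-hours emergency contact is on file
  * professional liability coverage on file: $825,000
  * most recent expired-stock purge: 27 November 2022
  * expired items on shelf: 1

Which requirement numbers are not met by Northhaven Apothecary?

6, 8, 9

1. after-hours emergency contact present → met
2. drug-loss surety bond $215,000 ≥ $180,000 → met
3. condition 'dispenses Schedule II substances' holds; expired items on shelf 1 ≤ 1 → met
4. condition 'offers immunizations' does not hold → requirement n/a → met
5. prescription-monitoring upload 354 days ago vs limit 365 → met
6. professional liability coverage $825,000 < $850,000 → not met
7. days of controlled-substance discrepancy outstanding 0 ≤ 0 → met
8. prescription drop-off log absent → not met
9. controlled-substance inventory 36 days ago vs limit 30 → not met
10. HIPAA privacy notice present → met
11. expired-stock purge 254 days ago vs limit 270 → met
Not met: 6, 8, 9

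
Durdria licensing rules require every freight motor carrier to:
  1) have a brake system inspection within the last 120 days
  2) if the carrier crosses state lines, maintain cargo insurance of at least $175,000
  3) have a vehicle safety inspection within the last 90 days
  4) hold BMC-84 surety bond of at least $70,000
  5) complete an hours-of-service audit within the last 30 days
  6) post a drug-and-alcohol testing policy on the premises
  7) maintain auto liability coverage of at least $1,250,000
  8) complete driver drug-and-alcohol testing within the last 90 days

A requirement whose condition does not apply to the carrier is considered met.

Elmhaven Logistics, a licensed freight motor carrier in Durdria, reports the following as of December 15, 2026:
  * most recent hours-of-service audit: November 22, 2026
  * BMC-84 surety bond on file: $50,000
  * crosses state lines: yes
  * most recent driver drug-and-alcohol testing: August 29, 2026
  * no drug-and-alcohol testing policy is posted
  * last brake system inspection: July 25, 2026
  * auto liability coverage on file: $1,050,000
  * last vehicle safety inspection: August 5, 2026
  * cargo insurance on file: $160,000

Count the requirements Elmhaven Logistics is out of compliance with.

7

1. brake system inspection 143 days ago vs limit 120 → not met
2. condition 'crosses state lines' holds; cargo insurance $160,000 < $175,000 → not met
3. vehicle safety inspection 132 days ago vs limit 90 → not met
4. BMC-84 surety bond $50,000 < $70,000 → not met
5. hours-of-service audit 23 days ago vs limit 30 → met
6. drug-and-alcohol testing policy absent → not met
7. auto liability coverage $1,050,000 < $1,250,000 → not met
8. driver drug-and-alcohol testing 108 days ago vs limit 90 → not met
Not met: 7 of 8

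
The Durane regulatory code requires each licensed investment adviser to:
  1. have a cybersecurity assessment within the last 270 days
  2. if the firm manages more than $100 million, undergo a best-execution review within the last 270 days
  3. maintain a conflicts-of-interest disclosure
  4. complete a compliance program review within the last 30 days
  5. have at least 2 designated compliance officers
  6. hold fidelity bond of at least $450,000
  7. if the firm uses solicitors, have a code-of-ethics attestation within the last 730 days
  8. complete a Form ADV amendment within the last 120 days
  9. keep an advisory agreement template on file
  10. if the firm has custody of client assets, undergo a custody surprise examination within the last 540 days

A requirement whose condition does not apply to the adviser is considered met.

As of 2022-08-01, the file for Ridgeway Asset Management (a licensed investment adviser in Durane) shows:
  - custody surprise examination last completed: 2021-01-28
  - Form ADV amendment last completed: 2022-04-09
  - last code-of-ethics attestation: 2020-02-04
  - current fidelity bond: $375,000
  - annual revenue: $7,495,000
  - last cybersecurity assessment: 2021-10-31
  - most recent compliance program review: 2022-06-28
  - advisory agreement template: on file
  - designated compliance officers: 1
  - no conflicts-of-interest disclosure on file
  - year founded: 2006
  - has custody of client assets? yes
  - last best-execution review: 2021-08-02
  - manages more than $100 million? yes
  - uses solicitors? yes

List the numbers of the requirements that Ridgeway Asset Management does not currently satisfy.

1. cybersecurity assessment 274 days ago vs limit 270 → not met
2. condition 'manages more than $100 million' holds; best-execution review 364 days ago vs limit 270 → not met
3. conflicts-of-interest disclosure absent → not met
4. compliance program review 34 days ago vs limit 30 → not met
5. designated compliance officers 1 < 2 → not met
6. fidelity bond $375,000 < $450,000 → not met
7. condition 'uses solicitors' holds; code-of-ethics attestation 909 days ago vs limit 730 → not met
8. Form ADV amendment 114 days ago vs limit 120 → met
9. advisory agreement template present → met
10. condition 'has custody of client assets' holds; custody surprise examination 550 days ago vs limit 540 → not met
Not met: 1, 2, 3, 4, 5, 6, 7, 10

1, 2, 3, 4, 5, 6, 7, 10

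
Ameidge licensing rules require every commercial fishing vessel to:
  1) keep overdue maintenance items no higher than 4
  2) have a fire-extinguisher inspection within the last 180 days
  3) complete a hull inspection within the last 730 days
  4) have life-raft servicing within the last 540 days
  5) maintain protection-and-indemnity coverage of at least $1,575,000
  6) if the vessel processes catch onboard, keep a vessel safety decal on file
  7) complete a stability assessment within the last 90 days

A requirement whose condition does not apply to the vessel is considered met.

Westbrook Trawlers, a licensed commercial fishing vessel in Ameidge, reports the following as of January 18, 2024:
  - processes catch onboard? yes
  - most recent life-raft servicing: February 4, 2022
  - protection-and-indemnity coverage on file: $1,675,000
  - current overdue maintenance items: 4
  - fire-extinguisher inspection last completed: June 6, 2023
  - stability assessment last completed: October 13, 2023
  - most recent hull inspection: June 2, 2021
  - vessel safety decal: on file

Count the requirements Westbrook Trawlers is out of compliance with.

4

1. overdue maintenance items 4 ≤ 4 → met
2. fire-extinguisher inspection 226 days ago vs limit 180 → not met
3. hull inspection 960 days ago vs limit 730 → not met
4. life-raft servicing 713 days ago vs limit 540 → not met
5. protection-and-indemnity coverage $1,675,000 ≥ $1,575,000 → met
6. condition 'processes catch onboard' holds; vessel safety decal present → met
7. stability assessment 97 days ago vs limit 90 → not met
Not met: 4 of 7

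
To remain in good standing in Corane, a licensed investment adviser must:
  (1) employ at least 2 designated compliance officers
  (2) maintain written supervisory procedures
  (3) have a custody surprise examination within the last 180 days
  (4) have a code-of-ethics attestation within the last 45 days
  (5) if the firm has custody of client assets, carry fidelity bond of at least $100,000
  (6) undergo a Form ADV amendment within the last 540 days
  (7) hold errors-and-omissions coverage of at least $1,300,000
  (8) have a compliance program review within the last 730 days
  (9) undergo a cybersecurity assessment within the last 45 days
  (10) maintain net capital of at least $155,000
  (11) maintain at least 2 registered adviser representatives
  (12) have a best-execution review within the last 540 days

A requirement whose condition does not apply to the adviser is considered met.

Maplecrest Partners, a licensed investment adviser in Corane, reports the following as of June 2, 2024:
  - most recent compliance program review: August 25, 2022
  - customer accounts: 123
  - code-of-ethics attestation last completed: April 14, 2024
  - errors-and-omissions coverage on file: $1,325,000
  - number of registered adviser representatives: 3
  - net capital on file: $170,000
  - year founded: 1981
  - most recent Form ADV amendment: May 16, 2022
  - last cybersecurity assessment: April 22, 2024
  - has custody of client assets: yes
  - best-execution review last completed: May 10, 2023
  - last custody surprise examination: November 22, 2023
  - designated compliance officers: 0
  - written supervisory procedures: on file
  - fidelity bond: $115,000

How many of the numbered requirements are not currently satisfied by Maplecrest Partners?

4

1. designated compliance officers 0 < 2 → not met
2. written supervisory procedures present → met
3. custody surprise examination 193 days ago vs limit 180 → not met
4. code-of-ethics attestation 49 days ago vs limit 45 → not met
5. condition 'has custody of client assets' holds; fidelity bond $115,000 ≥ $100,000 → met
6. Form ADV amendment 748 days ago vs limit 540 → not met
7. errors-and-omissions coverage $1,325,000 ≥ $1,300,000 → met
8. compliance program review 647 days ago vs limit 730 → met
9. cybersecurity assessment 41 days ago vs limit 45 → met
10. net capital $170,000 ≥ $155,000 → met
11. registered adviser representatives 3 ≥ 2 → met
12. best-execution review 389 days ago vs limit 540 → met
Not met: 4 of 12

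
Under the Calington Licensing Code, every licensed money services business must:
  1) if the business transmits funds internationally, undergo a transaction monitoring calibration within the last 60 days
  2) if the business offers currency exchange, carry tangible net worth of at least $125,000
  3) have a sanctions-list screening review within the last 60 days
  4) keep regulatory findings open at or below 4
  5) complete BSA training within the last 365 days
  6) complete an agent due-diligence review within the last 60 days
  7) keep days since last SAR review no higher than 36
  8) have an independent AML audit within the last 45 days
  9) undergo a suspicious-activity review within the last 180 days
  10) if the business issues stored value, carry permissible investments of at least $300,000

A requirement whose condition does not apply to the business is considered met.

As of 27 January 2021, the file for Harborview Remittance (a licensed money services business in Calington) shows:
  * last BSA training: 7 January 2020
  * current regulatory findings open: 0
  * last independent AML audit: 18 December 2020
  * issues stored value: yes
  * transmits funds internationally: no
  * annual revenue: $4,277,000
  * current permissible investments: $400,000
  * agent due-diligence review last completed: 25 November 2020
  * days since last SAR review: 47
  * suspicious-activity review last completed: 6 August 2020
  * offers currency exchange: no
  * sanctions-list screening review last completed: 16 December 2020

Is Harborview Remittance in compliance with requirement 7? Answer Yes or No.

7. days since last SAR review 47 > 36 → not met

No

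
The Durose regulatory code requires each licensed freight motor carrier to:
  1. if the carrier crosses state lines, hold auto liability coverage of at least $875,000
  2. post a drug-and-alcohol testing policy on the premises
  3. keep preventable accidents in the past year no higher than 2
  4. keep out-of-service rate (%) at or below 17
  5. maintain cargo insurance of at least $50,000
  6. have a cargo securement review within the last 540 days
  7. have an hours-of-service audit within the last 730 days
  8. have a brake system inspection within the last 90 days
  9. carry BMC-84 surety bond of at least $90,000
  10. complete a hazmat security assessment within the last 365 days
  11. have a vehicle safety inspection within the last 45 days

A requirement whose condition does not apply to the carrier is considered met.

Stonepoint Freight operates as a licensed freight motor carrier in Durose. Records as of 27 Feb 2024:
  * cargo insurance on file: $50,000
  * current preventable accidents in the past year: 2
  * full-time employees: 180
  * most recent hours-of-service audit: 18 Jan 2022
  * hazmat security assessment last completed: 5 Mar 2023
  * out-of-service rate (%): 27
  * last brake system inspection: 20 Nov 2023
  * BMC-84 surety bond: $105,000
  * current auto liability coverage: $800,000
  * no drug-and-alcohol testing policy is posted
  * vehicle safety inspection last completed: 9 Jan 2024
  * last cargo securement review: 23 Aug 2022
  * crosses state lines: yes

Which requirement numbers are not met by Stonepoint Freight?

1. condition 'crosses state lines' holds; auto liability coverage $800,000 < $875,000 → not met
2. drug-and-alcohol testing policy absent → not met
3. preventable accidents in the past year 2 ≤ 2 → met
4. out-of-service rate (%) 27 > 17 → not met
5. cargo insurance $50,000 ≥ $50,000 → met
6. cargo securement review 553 days ago vs limit 540 → not met
7. hours-of-service audit 770 days ago vs limit 730 → not met
8. brake system inspection 99 days ago vs limit 90 → not met
9. BMC-84 surety bond $105,000 ≥ $90,000 → met
10. hazmat security assessment 359 days ago vs limit 365 → met
11. vehicle safety inspection 49 days ago vs limit 45 → not met
Not met: 1, 2, 4, 6, 7, 8, 11

1, 2, 4, 6, 7, 8, 11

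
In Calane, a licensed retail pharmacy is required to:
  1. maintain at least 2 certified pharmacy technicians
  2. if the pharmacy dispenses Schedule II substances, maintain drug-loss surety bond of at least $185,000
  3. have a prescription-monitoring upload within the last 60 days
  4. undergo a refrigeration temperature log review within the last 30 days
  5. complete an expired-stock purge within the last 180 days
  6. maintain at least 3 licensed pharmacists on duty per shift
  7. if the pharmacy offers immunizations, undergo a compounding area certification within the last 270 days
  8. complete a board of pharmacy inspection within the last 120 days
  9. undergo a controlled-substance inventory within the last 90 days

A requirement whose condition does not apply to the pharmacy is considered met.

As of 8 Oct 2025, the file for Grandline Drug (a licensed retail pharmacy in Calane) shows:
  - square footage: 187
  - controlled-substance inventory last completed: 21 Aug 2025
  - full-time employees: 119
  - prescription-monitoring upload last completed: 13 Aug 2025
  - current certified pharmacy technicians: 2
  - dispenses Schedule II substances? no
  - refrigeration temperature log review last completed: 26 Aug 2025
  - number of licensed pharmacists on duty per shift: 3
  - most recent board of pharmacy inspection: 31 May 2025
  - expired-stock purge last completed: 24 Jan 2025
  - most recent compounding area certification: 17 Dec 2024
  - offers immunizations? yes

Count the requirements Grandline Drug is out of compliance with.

4

1. certified pharmacy technicians 2 ≥ 2 → met
2. condition 'dispenses Schedule II substances' does not hold → requirement n/a → met
3. prescription-monitoring upload 56 days ago vs limit 60 → met
4. refrigeration temperature log review 43 days ago vs limit 30 → not met
5. expired-stock purge 257 days ago vs limit 180 → not met
6. licensed pharmacists on duty per shift 3 ≥ 3 → met
7. condition 'offers immunizations' holds; compounding area certification 295 days ago vs limit 270 → not met
8. board of pharmacy inspection 130 days ago vs limit 120 → not met
9. controlled-substance inventory 48 days ago vs limit 90 → met
Not met: 4 of 9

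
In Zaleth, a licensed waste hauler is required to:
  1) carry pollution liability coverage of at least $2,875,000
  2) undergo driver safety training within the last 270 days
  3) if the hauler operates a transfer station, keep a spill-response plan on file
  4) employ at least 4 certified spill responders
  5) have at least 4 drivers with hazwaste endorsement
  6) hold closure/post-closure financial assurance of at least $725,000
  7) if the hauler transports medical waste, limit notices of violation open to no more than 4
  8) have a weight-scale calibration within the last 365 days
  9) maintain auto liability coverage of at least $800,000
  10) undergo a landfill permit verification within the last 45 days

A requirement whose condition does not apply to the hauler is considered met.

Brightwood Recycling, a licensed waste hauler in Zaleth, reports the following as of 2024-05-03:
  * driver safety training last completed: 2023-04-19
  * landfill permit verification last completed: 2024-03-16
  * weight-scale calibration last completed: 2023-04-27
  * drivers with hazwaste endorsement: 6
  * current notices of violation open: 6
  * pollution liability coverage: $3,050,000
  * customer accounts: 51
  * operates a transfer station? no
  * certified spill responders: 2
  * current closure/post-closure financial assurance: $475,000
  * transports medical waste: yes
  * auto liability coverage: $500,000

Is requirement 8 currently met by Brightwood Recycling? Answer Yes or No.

No

8. weight-scale calibration 372 days ago vs limit 365 → not met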